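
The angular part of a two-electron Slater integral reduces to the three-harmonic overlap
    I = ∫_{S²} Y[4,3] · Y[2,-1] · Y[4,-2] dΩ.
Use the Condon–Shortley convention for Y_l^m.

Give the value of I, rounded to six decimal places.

Rules hold: Σm=0, L=10 even, 2≤4≤6.
N = 9·5·9 = 405
Δ = 2!·6!·2!/11! = 1/13860
Racah Σ t=0..2: t=0:+1/192 t=1:−1/36 t=2:+1/192 = -5/288
⇒ 3j(4 2 4; 0 0 0)² = 20/693, sgn -1
Racah Σ t=0..1: t=0:+1/240 t=1:−1/1440 = 1/288
⇒ 3j(4 2 4; 3 -1 -2)² = 5/132, sgn +1
4πI² = N·(3j₀)²·(3jₘ)² = 375/847
I = -1·√(0.442739/4π) = -0.18770204

-0.187702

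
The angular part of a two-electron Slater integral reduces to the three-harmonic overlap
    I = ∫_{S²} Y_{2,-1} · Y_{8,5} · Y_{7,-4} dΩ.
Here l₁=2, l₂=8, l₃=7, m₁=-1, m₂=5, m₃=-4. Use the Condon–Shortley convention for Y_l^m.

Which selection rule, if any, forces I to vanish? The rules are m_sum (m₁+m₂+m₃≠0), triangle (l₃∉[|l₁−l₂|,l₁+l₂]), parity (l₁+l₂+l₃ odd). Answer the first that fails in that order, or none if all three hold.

azimuthal sum: -1 + 5 − 4 = 0  ✓
6 ≤ 7 ≤ 10 (triangle on l)  ✓
L = 2 + 8 + 7 = 17 (odd)  ✗

parity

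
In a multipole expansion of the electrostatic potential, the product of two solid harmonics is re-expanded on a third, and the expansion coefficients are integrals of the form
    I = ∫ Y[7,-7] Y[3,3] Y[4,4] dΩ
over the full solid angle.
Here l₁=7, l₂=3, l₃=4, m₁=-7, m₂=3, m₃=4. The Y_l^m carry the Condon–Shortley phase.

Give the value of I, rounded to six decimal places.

-0.369241

Checks pass: Σm=0; 14 even; l₃=4∈[4,10].
(2·7+1)(2·3+1)(2·4+1) = 945
Δ: 6! 8! 0! / 15! → 1/45045
sum: t=3:−1/20736 = -1/20736
3j²(7 3 4; 0 0 0) = Δ·Π!·Σ² = 35/1287  (sign -1)
sum: t=6:+1/29030400 = 1/29030400
3j²(7 3 4; -7 3 4) = Δ·Π!·Σ² = 1/15  (sign +1)
combine: 4πI² = 945·35/1287·1/15 = 245/143
take √, sign -1: I = -0.36924115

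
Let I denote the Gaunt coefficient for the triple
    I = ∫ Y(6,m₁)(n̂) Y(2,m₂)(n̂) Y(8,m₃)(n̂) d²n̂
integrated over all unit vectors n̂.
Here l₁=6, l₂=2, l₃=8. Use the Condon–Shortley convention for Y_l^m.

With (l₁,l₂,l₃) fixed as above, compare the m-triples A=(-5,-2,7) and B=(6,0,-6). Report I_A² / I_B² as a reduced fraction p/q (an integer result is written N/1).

Shared (l₁,l₂,l₃)=(6,2,8): N and (l;000)² cancel in I_A²/I_B².
A: Δ = 0!·12!·4!/17! = 1/30940; Racah Σ t=0..0: t=0:+1/958003200 = 1/958003200; ⇒ 3j(6 2 8; -5 -2 7)² = 3/68, sgn -1
B: Δ = 0!·12!·4!/17! = 1/30940; Racah Σ t=0..0: t=0:+1/1916006400 = 1/1916006400; ⇒ 3j(6 2 8; 6 0 -6)² = 1/340, sgn +1
I_A²/I_B² = (3/68)/(1/340) = 15/1

15/1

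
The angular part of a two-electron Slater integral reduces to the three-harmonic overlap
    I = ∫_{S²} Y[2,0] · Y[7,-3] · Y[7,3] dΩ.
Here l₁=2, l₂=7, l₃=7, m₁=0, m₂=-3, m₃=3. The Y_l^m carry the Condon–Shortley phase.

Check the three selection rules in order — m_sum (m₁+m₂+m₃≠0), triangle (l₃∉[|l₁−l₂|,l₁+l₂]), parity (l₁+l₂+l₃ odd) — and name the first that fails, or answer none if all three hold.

none

azimuthal sum: 0 − 3 + 3 = 0  ✓
5 ≤ 7 ≤ 9 (triangle on l)  ✓
L = 2 + 7 + 7 = 16 (even)  ✓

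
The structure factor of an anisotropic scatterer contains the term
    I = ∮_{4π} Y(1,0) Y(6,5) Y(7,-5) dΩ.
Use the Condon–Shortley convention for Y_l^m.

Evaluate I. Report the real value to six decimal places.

m-sum 0 ✓  L=14 even ✓  5≤7≤7 ✓
Π(2lᵢ+1) = 3×13×15 = 585
triangle coeff Δ(1,6,7) = 1/1365
Σ_t [0,0]: t=0:+1/518400 = 1/518400
(3j)²=7/195 [(1 6 7; 0 0 0)], sign=-1
Σ_t [0,0]: t=0:+1/39916800 = 1/39916800
(3j)²=8/455 [(1 6 7; 0 5 -5)], sign=+1
⇒ 4πI² = 24/65
I = (-1)√(24/65/(4π)) = -0.17141310

-0.171413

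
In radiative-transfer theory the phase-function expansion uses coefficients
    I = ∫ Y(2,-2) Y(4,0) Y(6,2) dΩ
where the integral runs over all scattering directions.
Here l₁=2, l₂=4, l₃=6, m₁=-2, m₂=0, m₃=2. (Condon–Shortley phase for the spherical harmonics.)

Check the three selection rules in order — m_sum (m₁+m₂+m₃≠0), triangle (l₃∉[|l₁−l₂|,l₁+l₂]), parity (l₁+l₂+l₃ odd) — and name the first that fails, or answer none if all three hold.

azimuthal sum: -2 + 0 + 2 = 0  ✓
2 ≤ 6 ≤ 6 (triangle on l)  ✓
L = 2 + 4 + 6 = 12 (even)  ✓

none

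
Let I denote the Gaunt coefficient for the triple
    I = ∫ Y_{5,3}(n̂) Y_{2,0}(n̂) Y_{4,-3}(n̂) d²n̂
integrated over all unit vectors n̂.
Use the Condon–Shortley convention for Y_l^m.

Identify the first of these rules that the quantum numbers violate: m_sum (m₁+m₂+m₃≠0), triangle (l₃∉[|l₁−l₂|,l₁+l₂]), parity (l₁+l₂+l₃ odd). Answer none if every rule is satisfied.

azimuthal sum: 3 + 0 − 3 = 0  ✓
3 ≤ 4 ≤ 7 (triangle on l)  ✓
L = 5 + 2 + 4 = 11 (odd)  ✗

parity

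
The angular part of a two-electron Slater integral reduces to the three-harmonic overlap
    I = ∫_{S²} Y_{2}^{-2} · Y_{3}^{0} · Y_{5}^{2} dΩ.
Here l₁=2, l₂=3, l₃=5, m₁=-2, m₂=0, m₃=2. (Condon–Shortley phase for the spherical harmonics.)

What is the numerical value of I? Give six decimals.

0.141758

Checks pass: Σm=0; 10 even; l₃=5∈[1,5].
(2·2+1)(2·3+1)(2·5+1) = 385
Δ: 0! 4! 6! / 11! → 1/2310
sum: t=0:+1/144 = 1/144
3j²(2 3 5; 0 0 0) = Δ·Π!·Σ² = 10/231  (sign -1)
sum: t=0:+1/864 = 1/864
3j²(2 3 5; -2 0 2) = Δ·Π!·Σ² = 1/66  (sign -1)
combine: 4πI² = 385·10/231·1/66 = 25/99
take √, sign +1: I = 0.14175797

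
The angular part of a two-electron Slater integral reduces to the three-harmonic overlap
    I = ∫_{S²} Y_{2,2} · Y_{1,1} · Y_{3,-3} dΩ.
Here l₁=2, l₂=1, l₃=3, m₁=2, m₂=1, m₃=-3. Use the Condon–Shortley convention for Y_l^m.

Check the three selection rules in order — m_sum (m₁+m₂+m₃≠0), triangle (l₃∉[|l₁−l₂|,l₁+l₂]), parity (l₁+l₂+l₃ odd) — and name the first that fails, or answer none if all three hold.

m₁+m₂+m₃ = 2 + 1 − 3 = 0  ✓
triangle: |2−1|=1 ≤ l₃=3 ≤ 2+1=3  ✓
parity: l₁+l₂+l₃ = 6 is even  ✓

none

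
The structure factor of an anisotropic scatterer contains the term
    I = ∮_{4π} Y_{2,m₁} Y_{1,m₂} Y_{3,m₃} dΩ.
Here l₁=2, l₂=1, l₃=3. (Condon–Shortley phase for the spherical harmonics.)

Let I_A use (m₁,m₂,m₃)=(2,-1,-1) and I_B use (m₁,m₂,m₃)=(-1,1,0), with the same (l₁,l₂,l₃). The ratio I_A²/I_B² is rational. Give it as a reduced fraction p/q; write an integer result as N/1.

Same 2,1,3: normalisation and zero-m 3j drop out of the ratio.
A: Δ: 0! 4! 2! / 7! → 1/105; sum: t=0:+1/48 = 1/48; 3j²(2 1 3; 2 -1 -1) = Δ·Π!·Σ² = 1/105  (sign +1)
B: Δ: 0! 4! 2! / 7! → 1/105; sum: t=0:+1/12 = 1/12; 3j²(2 1 3; -1 1 0) = Δ·Π!·Σ² = 1/35  (sign -1)
I_A²/I_B² = (1/105)/(1/35) = 1/3

1/3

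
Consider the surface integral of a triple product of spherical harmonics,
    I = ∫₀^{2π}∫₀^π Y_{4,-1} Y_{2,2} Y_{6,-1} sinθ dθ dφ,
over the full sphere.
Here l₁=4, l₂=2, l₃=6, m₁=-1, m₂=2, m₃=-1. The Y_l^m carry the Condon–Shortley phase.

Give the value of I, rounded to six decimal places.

-0.094091

m-sum 0 ✓  L=12 even ✓  2≤6≤6 ✓
Π(2lᵢ+1) = 9×5×13 = 585
triangle coeff Δ(4,2,6) = 1/6435
Σ_t [0,0]: t=0:+1/2304 = 1/2304
(3j)²=5/143 [(4 2 6; 0 0 0)], sign=+1
Σ_t [0,0]: t=0:+1/17280 = 1/17280
(3j)²=7/1287 [(4 2 6; -1 2 -1)], sign=-1
⇒ 4πI² = 175/1573
I = (-1)√(175/1573/(4π)) = -0.09409136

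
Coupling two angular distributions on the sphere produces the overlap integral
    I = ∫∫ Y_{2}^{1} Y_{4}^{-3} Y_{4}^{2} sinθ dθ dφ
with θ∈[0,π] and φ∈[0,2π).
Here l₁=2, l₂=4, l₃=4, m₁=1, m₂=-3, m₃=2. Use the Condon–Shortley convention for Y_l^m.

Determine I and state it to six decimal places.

Rules hold: Σm=0, L=10 even, 2≤4≤6.
N = 5·9·9 = 405
Δ = 2!·2!·6!/11! = 1/13860
Racah Σ t=0..2: t=0:+1/192 t=1:−1/36 t=2:+1/192 = -5/288
⇒ 3j(2 4 4; 0 0 0)² = 20/693, sgn -1
Racah Σ t=0..1: t=0:+1/240 t=1:−1/1440 = 1/288
⇒ 3j(2 4 4; 1 -3 2)² = 5/132, sgn +1
4πI² = N·(3j₀)²·(3jₘ)² = 375/847
I = -1·√(0.442739/4π) = -0.18770204

-0.187702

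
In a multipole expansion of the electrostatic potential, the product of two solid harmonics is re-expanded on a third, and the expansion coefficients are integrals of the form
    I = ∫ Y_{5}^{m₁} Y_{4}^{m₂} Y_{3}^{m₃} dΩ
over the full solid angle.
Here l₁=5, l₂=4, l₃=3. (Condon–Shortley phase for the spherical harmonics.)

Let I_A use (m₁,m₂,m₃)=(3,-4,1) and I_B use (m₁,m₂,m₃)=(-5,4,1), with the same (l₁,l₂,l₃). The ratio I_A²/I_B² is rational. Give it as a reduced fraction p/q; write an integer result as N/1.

l's match ⇒ only the (l;m) 3-j factors differ between A and B.
A: triangle coeff Δ(5,4,3) = 1/180180; Σ_t [0,0]: t=0:+1/5760 = 1/5760; (3j)²=56/2145 [(5 4 3; 3 -4 1)], sign=+1
B: triangle coeff Δ(5,4,3) = 1/180180; Σ_t [6,6]: t=6:+1/34560 = 1/34560; (3j)²=14/429 [(5 4 3; -5 4 1)], sign=+1
I_A²/I_B² = (56/2145)/(14/429) = 4/5

4/5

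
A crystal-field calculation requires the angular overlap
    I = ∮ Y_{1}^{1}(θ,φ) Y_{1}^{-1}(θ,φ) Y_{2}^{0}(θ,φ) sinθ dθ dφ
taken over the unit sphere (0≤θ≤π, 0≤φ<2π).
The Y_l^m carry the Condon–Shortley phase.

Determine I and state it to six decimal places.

Rules hold: Σm=0, L=4 even, 0≤2≤2.
N = 3·3·5 = 45
Δ = 0!·2!·2!/5! = 1/30
Racah Σ t=0..0: t=0:+1/1 = 1/1
⇒ 3j(1 1 2; 0 0 0)² = 2/15, sgn +1
Racah Σ t=0..0: t=0:+1/4 = 1/4
⇒ 3j(1 1 2; 1 -1 0)² = 1/30, sgn +1
4πI² = N·(3j₀)²·(3jₘ)² = 1/5
I = +1·√(0.2/4π) = 0.12615663

0.126157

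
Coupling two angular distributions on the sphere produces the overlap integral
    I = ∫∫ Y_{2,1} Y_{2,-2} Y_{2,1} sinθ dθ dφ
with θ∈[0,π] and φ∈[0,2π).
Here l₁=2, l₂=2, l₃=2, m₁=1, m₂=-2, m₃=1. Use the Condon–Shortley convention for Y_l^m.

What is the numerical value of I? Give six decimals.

Checks pass: Σm=0; 6 even; l₃=2∈[0,4].
(2·2+1)(2·2+1)(2·2+1) = 125
Δ: 2! 2! 2! / 7! → 1/630
sum: t=0:+1/8 t=1:−1/1 t=2:+1/8 = -3/4
3j²(2 2 2; 0 0 0) = Δ·Π!·Σ² = 2/35  (sign -1)
sum: t=0:+1/4 = 1/4
3j²(2 2 2; 1 -2 1) = Δ·Π!·Σ² = 3/35  (sign -1)
combine: 4πI² = 125·2/35·3/35 = 30/49
take √, sign +1: I = 0.22072812

0.220728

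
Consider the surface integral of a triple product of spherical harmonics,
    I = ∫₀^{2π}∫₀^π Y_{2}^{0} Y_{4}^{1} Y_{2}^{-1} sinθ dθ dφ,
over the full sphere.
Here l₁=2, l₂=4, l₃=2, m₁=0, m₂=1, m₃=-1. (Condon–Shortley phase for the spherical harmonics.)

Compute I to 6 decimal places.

-0.220728

Rules hold: Σm=0, L=8 even, 2≤2≤6.
N = 5·9·5 = 225
Δ = 4!·0!·4!/9! = 1/630
Racah Σ t=2..2: t=2:+1/16 = 1/16
⇒ 3j(2 4 2; 0 0 0)² = 2/35, sgn +1
Racah Σ t=2..2: t=2:+1/24 = 1/24
⇒ 3j(2 4 2; 0 1 -1)² = 1/21, sgn -1
4πI² = N·(3j₀)²·(3jₘ)² = 30/49
I = -1·√(0.612245/4π) = -0.22072812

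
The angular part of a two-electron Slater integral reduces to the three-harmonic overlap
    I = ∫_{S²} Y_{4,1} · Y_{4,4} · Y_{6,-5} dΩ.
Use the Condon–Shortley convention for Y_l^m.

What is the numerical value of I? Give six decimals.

m-sum 0 ✓  L=14 even ✓  0≤6≤8 ✓
Π(2lᵢ+1) = 9×9×13 = 1053
triangle coeff Δ(4,4,6) = 1/1261260
Σ_t [0,2]: t=0:+1/4608 t=1:−1/1296 t=2:+1/4608 = -7/20736
(3j)²=20/1287 [(4 4 6; 0 0 0)], sign=-1
Σ_t [2,2]: t=2:+1/172800 = 1/172800
(3j)²=2/65 [(4 4 6; 1 4 -5)], sign=-1
⇒ 4πI² = 72/143
I = (+1)√(72/143/(4π)) = 0.20016738

0.200167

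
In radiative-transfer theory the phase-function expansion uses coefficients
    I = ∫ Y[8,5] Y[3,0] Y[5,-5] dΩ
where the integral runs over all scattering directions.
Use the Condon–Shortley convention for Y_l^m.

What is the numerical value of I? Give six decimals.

-0.071001

Checks pass: Σm=0; 16 even; l₃=5∈[5,11].
(2·8+1)(2·3+1)(2·5+1) = 1309
Δ: 6! 10! 0! / 17! → 1/136136
sum: t=3:−1/518400 = -1/518400
3j²(8 3 5; 0 0 0) = Δ·Π!·Σ² = 56/2431  (sign +1)
sum: t=3:−1/130636800 = -1/130636800
3j²(8 3 5; 5 0 -5) = Δ·Π!·Σ² = 1/476  (sign -1)
combine: 4πI² = 1309·56/2431·1/476 = 14/221
take √, sign -1: I = -0.07100075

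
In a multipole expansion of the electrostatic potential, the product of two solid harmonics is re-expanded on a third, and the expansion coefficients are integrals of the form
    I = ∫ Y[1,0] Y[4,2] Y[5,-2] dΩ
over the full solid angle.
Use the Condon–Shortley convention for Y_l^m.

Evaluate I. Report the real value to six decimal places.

0.225034

m-sum 0 ✓  L=10 even ✓  3≤5≤5 ✓
Π(2lᵢ+1) = 3×9×11 = 297
triangle coeff Δ(1,4,5) = 1/495
Σ_t [0,0]: t=0:+1/576 = 1/576
(3j)²=5/99 [(1 4 5; 0 0 0)], sign=-1
Σ_t [0,0]: t=0:+1/1440 = 1/1440
(3j)²=7/165 [(1 4 5; 0 2 -2)], sign=-1
⇒ 4πI² = 7/11
I = (+1)√(7/11/(4π)) = 0.22503380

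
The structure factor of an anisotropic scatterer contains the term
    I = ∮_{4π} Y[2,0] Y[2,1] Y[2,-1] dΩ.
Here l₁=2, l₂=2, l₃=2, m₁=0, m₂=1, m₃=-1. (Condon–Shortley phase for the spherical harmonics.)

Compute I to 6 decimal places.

m-sum 0 ✓  L=6 even ✓  0≤2≤4 ✓
Π(2lᵢ+1) = 5×5×5 = 125
triangle coeff Δ(2,2,2) = 1/630
Σ_t [0,2]: t=0:+1/8 t=1:−1/1 t=2:+1/8 = -3/4
(3j)²=2/35 [(2 2 2; 0 0 0)], sign=-1
Σ_t [1,2]: t=1:−1/2 t=2:+1/4 = -1/4
(3j)²=1/70 [(2 2 2; 0 1 -1)], sign=+1
⇒ 4πI² = 5/49
I = (-1)√(5/49/(4π)) = -0.09011188

-0.090112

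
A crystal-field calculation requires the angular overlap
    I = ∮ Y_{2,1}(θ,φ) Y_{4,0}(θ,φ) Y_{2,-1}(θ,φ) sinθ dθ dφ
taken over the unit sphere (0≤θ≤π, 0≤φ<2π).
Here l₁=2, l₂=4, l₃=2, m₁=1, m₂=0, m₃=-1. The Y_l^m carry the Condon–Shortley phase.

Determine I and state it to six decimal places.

0.161197

m-sum 0 ✓  L=8 even ✓  2≤2≤6 ✓
Π(2lᵢ+1) = 5×9×5 = 225
triangle coeff Δ(2,4,2) = 1/630
Σ_t [2,2]: t=2:+1/16 = 1/16
(3j)²=2/35 [(2 4 2; 0 0 0)], sign=+1
Σ_t [1,1]: t=1:−1/36 = -1/36
(3j)²=8/315 [(2 4 2; 1 0 -1)], sign=+1
⇒ 4πI² = 16/49
I = (+1)√(16/49/(4π)) = 0.16119702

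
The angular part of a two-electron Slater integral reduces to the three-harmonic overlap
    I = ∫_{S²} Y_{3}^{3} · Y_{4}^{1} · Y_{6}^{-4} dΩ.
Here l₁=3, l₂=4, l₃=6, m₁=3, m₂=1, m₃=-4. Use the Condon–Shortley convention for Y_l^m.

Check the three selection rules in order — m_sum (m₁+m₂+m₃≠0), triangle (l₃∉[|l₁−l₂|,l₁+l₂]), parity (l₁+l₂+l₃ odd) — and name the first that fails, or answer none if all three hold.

parity

azimuthal sum: 3 + 1 − 4 = 0  ✓
1 ≤ 6 ≤ 7 (triangle on l)  ✓
L = 3 + 4 + 6 = 13 (odd)  ✗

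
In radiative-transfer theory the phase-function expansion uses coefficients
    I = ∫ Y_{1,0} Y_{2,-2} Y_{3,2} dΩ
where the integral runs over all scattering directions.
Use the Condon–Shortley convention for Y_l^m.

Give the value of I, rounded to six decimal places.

m-sum 0 ✓  L=6 even ✓  1≤3≤3 ✓
Π(2lᵢ+1) = 3×5×7 = 105
triangle coeff Δ(1,2,3) = 1/105
Σ_t [0,0]: t=0:+1/4 = 1/4
(3j)²=3/35 [(1 2 3; 0 0 0)], sign=-1
Σ_t [0,0]: t=0:+1/24 = 1/24
(3j)²=1/21 [(1 2 3; 0 -2 2)], sign=-1
⇒ 4πI² = 3/7
I = (+1)√(3/7/(4π)) = 0.18467439

0.184674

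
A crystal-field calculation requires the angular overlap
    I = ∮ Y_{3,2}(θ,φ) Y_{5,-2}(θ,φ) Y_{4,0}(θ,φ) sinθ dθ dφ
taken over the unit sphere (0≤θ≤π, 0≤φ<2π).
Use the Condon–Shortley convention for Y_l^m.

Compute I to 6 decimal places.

Checks pass: Σm=0; 12 even; l₃=4∈[2,8].
(2·3+1)(2·5+1)(2·4+1) = 693
Δ: 4! 2! 6! / 13! → 1/180180
sum: t=1:−1/576 t=2:+1/144 t=3:−1/576 = 1/288
3j²(3 5 4; 0 0 0) = Δ·Π!·Σ² = 20/1001  (sign +1)
sum: t=0:+1/864 t=1:−1/576 = -1/1728
3j²(3 5 4; 2 -2 0) = Δ·Π!·Σ² = 5/1287  (sign -1)
combine: 4πI² = 693·20/1001·5/1287 = 100/1859
take √, sign -1: I = -0.06542675

-0.065427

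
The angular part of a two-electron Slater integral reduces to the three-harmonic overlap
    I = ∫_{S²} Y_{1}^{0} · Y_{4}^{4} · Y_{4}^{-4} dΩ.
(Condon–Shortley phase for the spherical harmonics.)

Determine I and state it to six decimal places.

L=9 odd ⇒ parity kills the (l;000) factor ⇒ I = 0

0.000000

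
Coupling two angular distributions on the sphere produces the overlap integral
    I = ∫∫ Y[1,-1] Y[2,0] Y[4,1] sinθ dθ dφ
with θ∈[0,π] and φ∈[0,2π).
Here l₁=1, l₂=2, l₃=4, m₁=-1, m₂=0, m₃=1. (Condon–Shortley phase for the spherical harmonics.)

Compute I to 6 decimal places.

0.000000

l₃=4 ∉ [1,3] — triangle fails ⇒ I = 0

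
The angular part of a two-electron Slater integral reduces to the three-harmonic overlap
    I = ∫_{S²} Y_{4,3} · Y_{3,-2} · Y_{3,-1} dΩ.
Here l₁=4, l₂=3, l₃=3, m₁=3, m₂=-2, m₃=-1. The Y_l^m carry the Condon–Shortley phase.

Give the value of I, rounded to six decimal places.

-0.095955

Checks pass: Σm=0; 10 even; l₃=3∈[1,7].
(2·4+1)(2·3+1)(2·3+1) = 441
Δ: 4! 4! 2! / 11! → 1/34650
sum: t=1:−1/72 t=2:+1/16 t=3:−1/72 = 5/144
3j²(4 3 3; 0 0 0) = Δ·Π!·Σ² = 2/77  (sign -1)
sum: t=0:+1/144 t=1:−1/288 = 1/288
3j²(4 3 3; 3 -2 -1) = Δ·Π!·Σ² = 1/99  (sign +1)
combine: 4πI² = 441·2/77·1/99 = 14/121
take √, sign -1: I = -0.09595473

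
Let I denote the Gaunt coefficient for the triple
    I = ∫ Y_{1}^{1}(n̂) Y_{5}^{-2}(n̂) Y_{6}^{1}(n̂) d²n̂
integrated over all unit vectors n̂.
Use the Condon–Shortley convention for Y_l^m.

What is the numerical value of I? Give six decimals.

-0.129207

m-sum 0 ✓  L=12 even ✓  4≤6≤6 ✓
Π(2lᵢ+1) = 3×11×13 = 429
triangle coeff Δ(1,5,6) = 1/858
Σ_t [0,0]: t=0:+1/14400 = 1/14400
(3j)²=6/143 [(1 5 6; 0 0 0)], sign=+1
Σ_t [0,0]: t=0:+1/60480 = 1/60480
(3j)²=5/429 [(1 5 6; 1 -2 1)], sign=-1
⇒ 4πI² = 30/143
I = (-1)√(30/143/(4π)) = -0.12920749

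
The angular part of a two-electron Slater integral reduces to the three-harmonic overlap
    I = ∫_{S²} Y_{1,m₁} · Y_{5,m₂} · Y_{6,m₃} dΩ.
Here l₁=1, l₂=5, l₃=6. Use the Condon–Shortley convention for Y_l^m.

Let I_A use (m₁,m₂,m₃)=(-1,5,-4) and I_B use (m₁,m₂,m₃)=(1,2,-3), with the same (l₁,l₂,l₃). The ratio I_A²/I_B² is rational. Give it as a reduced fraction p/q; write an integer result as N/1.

1/36

Same 1,5,6: normalisation and zero-m 3j drop out of the ratio.
A: Δ: 0! 2! 10! / 13! → 1/858; sum: t=0:+1/7257600 = 1/7257600; 3j²(1 5 6; -1 5 -4) = Δ·Π!·Σ² = 1/858  (sign +1)
B: Δ: 0! 2! 10! / 13! → 1/858; sum: t=0:+1/60480 = 1/60480; 3j²(1 5 6; 1 2 -3) = Δ·Π!·Σ² = 6/143  (sign -1)
I_A²/I_B² = (1/858)/(6/143) = 1/36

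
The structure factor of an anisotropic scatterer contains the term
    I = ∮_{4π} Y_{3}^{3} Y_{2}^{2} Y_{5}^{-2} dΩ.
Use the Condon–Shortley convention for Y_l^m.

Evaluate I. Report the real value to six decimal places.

0.000000

m-sum = 3 + 2 − 2 = 3 ≠ 0 ⇒ I = 0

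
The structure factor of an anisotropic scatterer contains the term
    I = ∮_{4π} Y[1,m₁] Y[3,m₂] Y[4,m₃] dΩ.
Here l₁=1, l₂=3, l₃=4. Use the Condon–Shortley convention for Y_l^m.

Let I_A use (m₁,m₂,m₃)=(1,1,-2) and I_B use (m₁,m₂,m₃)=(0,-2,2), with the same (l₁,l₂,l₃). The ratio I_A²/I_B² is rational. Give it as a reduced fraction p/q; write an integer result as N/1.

5/4

Same 1,3,4: normalisation and zero-m 3j drop out of the ratio.
A: Δ: 0! 2! 6! / 9! → 1/252; sum: t=0:+1/96 = 1/96; 3j²(1 3 4; 1 1 -2) = Δ·Π!·Σ² = 5/84  (sign +1)
B: Δ: 0! 2! 6! / 9! → 1/252; sum: t=0:+1/120 = 1/120; 3j²(1 3 4; 0 -2 2) = Δ·Π!·Σ² = 1/21  (sign +1)
I_A²/I_B² = (5/84)/(1/21) = 5/4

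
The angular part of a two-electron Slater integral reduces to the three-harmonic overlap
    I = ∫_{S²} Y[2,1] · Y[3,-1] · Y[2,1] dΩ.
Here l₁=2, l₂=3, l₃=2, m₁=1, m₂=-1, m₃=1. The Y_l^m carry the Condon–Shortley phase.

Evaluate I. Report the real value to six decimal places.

0.000000

Σmᵢ = 1 ≠ 0, so the φ-integral vanishes; I = 0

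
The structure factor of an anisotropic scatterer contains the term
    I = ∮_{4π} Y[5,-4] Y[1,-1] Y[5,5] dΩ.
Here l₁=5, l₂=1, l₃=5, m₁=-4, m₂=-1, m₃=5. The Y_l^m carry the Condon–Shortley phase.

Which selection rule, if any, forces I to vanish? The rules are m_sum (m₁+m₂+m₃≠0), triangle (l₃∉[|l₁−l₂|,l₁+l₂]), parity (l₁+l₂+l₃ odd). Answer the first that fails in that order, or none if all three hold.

Σmᵢ = 0  ✓
l₃∈[|l₁−l₂|,l₁+l₂]=[4,6], have l₃=5  ✓
Σlᵢ = 11 ⇒ odd  ✗

parity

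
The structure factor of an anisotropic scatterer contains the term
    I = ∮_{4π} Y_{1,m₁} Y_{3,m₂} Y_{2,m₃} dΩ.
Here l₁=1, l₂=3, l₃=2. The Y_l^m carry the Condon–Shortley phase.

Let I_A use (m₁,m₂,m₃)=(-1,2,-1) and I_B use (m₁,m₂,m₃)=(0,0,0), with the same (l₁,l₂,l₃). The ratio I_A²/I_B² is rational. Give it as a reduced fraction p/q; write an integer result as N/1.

Same 1,3,2: normalisation and zero-m 3j drop out of the ratio.
A: Δ: 2! 0! 4! / 7! → 1/105; sum: t=2:+1/12 = 1/12; 3j²(1 3 2; -1 2 -1) = Δ·Π!·Σ² = 2/21  (sign -1)
B: Δ: 2! 0! 4! / 7! → 1/105; sum: t=1:−1/4 = -1/4; 3j²(1 3 2; 0 0 0) = Δ·Π!·Σ² = 3/35  (sign -1)
I_A²/I_B² = (2/21)/(3/35) = 10/9

10/9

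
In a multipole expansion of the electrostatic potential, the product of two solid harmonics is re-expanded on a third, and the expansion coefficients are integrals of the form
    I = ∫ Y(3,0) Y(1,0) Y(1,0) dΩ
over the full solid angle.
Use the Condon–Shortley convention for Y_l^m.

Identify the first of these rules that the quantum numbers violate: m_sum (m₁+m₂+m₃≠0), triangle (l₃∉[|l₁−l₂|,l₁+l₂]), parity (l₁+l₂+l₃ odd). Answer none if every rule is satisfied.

triangle

azimuthal sum: 0 + 0 + 0 = 0  ✓
2 ≤ 1 ≤ 4 (triangle on l)  ✗
L = 3 + 1 + 1 = 5 (odd)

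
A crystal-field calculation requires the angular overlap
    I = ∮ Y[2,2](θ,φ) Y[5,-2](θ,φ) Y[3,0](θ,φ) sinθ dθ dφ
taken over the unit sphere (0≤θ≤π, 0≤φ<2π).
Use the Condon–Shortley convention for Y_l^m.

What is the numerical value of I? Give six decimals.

Rules hold: Σm=0, L=10 even, 3≤3≤7.
N = 5·11·7 = 385
Δ = 4!·0!·6!/11! = 1/2310
Racah Σ t=2..2: t=2:+1/144 = 1/144
⇒ 3j(2 5 3; 0 0 0)² = 10/231, sgn -1
Racah Σ t=0..0: t=0:+1/864 = 1/864
⇒ 3j(2 5 3; 2 -2 0)² = 1/66, sgn -1
4πI² = N·(3j₀)²·(3jₘ)² = 25/99
I = +1·√(0.252525/4π) = 0.14175797

0.141758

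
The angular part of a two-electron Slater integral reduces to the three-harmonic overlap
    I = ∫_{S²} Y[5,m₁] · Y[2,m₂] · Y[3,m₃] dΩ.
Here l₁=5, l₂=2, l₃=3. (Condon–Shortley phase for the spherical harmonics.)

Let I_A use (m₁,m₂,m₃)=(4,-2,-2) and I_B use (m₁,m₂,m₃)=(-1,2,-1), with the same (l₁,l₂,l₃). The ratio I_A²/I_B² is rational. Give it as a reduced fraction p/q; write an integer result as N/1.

42/5

l's match ⇒ only the (l;m) 3-j factors differ between A and B.
A: triangle coeff Δ(5,2,3) = 1/2310; Σ_t [0,0]: t=0:+1/2880 = 1/2880; (3j)²=3/55 [(5 2 3; 4 -2 -2)], sign=-1
B: triangle coeff Δ(5,2,3) = 1/2310; Σ_t [4,4]: t=4:+1/1152 = 1/1152; (3j)²=1/154 [(5 2 3; -1 2 -1)], sign=+1
I_A²/I_B² = (3/55)/(1/154) = 42/5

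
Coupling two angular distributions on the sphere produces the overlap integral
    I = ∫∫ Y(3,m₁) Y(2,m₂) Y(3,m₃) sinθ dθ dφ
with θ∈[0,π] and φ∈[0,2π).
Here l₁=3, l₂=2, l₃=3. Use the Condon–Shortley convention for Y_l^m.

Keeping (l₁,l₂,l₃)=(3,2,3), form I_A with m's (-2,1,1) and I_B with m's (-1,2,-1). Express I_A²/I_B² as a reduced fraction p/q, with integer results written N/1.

Shared (l₁,l₂,l₃)=(3,2,3): N and (l;000)² cancel in I_A²/I_B².
A: Δ = 2!·4!·2!/9! = 1/3780; Racah Σ t=1..2: t=1:−1/48 t=2:+1/12 = 1/16; ⇒ 3j(3 2 3; -2 1 1)² = 1/28, sgn +1
B: Δ = 2!·4!·2!/9! = 1/3780; Racah Σ t=2..2: t=2:+1/16 = 1/16; ⇒ 3j(3 2 3; -1 2 -1)² = 2/35, sgn +1
I_A²/I_B² = (1/28)/(2/35) = 5/8

5/8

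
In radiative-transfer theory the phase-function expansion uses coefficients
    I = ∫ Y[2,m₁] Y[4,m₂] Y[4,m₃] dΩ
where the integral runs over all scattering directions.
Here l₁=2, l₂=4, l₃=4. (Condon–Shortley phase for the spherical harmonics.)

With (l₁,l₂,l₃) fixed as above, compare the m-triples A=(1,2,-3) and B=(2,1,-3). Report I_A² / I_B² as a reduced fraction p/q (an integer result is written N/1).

25/18

Same 2,4,4: normalisation and zero-m 3j drop out of the ratio.
A: Δ: 2! 2! 6! / 11! → 1/13860; sum: t=0:+1/1440 t=1:−1/240 = -1/288; 3j²(2 4 4; 1 2 -3) = Δ·Π!·Σ² = 5/132  (sign +1)
B: Δ: 2! 2! 6! / 11! → 1/13860; sum: t=0:+1/480 = 1/480; 3j²(2 4 4; 2 1 -3) = Δ·Π!·Σ² = 3/110  (sign -1)
I_A²/I_B² = (5/132)/(3/110) = 25/18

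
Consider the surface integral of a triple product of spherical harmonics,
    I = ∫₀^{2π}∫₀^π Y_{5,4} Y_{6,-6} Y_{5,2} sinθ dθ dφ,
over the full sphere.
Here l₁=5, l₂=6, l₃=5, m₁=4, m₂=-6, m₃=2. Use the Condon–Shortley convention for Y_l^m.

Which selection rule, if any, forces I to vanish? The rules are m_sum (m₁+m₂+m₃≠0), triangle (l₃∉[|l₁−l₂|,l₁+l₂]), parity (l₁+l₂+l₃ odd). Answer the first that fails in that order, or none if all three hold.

azimuthal sum: 4 − 6 + 2 = 0  ✓
1 ≤ 5 ≤ 11 (triangle on l)  ✓
L = 5 + 6 + 5 = 16 (even)  ✓

none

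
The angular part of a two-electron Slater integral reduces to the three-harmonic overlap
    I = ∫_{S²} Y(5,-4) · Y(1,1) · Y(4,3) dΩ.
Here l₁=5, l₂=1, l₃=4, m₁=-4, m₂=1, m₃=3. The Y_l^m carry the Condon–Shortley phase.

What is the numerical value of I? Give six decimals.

0.294638

Checks pass: Σm=0; 10 even; l₃=4∈[4,6].
(2·5+1)(2·1+1)(2·4+1) = 297
Δ: 2! 8! 0! / 11! → 1/495
sum: t=1:−1/576 = -1/576
3j²(5 1 4; 0 0 0) = Δ·Π!·Σ² = 5/99  (sign -1)
sum: t=2:+1/10080 = 1/10080
3j²(5 1 4; -4 1 3) = Δ·Π!·Σ² = 4/55  (sign -1)
combine: 4πI² = 297·5/99·4/55 = 12/11
take √, sign +1: I = 0.29463840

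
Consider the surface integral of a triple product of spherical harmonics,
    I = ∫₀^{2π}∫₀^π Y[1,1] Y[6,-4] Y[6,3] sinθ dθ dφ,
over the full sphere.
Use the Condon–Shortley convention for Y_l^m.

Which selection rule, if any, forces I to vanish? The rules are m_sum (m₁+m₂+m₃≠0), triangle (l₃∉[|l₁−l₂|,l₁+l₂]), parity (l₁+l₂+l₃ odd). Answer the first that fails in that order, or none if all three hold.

parity

Σmᵢ = 0  ✓
l₃∈[|l₁−l₂|,l₁+l₂]=[5,7], have l₃=6  ✓
Σlᵢ = 13 ⇒ odd  ✗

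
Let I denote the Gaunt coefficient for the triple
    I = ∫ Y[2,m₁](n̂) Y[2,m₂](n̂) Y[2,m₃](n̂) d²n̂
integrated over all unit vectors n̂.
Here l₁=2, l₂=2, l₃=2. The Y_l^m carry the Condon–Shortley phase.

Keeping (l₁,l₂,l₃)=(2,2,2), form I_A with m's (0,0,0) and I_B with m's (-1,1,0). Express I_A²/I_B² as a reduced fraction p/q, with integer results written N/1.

4/1

Shared (l₁,l₂,l₃)=(2,2,2): N and (l;000)² cancel in I_A²/I_B².
A: Δ = 2!·2!·2!/7! = 1/630; Racah Σ t=0..2: t=0:+1/8 t=1:−1/1 t=2:+1/8 = -3/4; ⇒ 3j(2 2 2; 0 0 0)² = 2/35, sgn -1
B: Δ = 2!·2!·2!/7! = 1/630; Racah Σ t=1..2: t=1:−1/4 t=2:+1/2 = 1/4; ⇒ 3j(2 2 2; -1 1 0)² = 1/70, sgn +1
I_A²/I_B² = (2/35)/(1/70) = 4/1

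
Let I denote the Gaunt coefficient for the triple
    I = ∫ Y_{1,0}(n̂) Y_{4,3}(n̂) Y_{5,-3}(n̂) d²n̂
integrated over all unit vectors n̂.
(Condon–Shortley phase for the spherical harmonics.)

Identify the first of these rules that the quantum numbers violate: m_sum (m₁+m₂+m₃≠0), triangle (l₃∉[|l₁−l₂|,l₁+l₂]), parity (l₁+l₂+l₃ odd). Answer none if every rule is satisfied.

Σmᵢ = 0  ✓
l₃∈[|l₁−l₂|,l₁+l₂]=[3,5], have l₃=5  ✓
Σlᵢ = 10 ⇒ even  ✓

none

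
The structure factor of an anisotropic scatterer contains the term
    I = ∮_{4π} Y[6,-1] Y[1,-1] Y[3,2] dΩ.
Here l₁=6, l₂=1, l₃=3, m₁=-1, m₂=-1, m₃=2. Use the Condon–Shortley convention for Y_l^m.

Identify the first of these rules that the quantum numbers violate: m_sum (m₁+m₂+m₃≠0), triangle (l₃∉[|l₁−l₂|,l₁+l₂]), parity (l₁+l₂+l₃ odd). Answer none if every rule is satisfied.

Σmᵢ = 0  ✓
l₃∈[|l₁−l₂|,l₁+l₂]=[5,7], have l₃=3  ✗
Σlᵢ = 10 ⇒ even

triangle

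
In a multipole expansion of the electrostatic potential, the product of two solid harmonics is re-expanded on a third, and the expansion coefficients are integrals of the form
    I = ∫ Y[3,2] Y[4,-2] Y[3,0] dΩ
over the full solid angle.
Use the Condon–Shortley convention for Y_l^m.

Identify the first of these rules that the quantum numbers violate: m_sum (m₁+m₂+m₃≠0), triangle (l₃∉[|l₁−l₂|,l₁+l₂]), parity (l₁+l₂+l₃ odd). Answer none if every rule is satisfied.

Σmᵢ = 0  ✓
l₃∈[|l₁−l₂|,l₁+l₂]=[1,7], have l₃=3  ✓
Σlᵢ = 10 ⇒ even  ✓

none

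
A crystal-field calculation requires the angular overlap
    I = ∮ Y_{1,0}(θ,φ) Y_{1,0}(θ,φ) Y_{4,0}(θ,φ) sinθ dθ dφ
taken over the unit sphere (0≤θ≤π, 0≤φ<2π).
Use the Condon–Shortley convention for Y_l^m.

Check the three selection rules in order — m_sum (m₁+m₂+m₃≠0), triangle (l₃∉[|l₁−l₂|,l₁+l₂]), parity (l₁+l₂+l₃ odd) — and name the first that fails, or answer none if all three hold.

triangle

azimuthal sum: 0 + 0 + 0 = 0  ✓
0 ≤ 4 ≤ 2 (triangle on l)  ✗
L = 1 + 1 + 4 = 6 (even)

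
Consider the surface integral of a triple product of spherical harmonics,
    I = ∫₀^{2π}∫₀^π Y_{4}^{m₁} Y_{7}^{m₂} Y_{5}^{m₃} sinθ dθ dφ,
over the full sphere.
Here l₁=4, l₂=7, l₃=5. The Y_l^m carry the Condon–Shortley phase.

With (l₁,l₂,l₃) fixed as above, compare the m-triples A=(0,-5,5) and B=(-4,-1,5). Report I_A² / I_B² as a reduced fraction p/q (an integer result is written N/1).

Shared (l₁,l₂,l₃)=(4,7,5): N and (l;000)² cancel in I_A²/I_B².
A: Δ = 6!·2!·8!/17! = 1/6126120; Racah Σ t=2..2: t=2:+1/3870720 = 1/3870720; ⇒ 3j(4 7 5; 0 -5 5)² = 135/6188, sgn +1
B: Δ = 6!·2!·8!/17! = 1/6126120; Racah Σ t=6..6: t=6:+1/58060800 = 1/58060800; ⇒ 3j(4 7 5; -4 -1 5)² = 1/4862, sgn +1
I_A²/I_B² = (135/6188)/(1/4862) = 1485/14

1485/14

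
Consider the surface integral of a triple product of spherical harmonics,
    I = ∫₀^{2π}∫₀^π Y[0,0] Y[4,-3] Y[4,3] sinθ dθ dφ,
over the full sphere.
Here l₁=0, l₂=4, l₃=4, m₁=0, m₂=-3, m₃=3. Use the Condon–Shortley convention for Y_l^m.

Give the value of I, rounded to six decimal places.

-0.282095

Rules hold: Σm=0, L=8 even, 4≤4≤4.
N = 1·9·9 = 81
Δ = 0!·0!·8!/9! = 1/9
Racah Σ t=0..0: t=0:+1/576 = 1/576
⇒ 3j(0 4 4; 0 0 0)² = 1/9, sgn +1
Racah Σ t=0..0: t=0:+1/5040 = 1/5040
⇒ 3j(0 4 4; 0 -3 3)² = 1/9, sgn -1
4πI² = N·(3j₀)²·(3jₘ)² = 1/1
I = -1·√(1/4π) = -0.28209479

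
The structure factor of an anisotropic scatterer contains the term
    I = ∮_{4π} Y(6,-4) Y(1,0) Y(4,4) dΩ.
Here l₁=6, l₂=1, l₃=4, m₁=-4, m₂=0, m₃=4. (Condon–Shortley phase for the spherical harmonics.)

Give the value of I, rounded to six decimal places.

0.000000

triangle: need 5≤l₃≤7, have 4; I=0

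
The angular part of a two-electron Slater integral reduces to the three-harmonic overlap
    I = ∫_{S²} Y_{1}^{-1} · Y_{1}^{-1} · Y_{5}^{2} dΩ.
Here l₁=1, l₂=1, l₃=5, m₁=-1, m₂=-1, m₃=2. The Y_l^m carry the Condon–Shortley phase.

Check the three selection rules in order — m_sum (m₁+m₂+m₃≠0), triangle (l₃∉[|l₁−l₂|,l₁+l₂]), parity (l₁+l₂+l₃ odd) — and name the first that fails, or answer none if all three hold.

Σmᵢ = 0  ✓
l₃∈[|l₁−l₂|,l₁+l₂]=[0,2], have l₃=5  ✗
Σlᵢ = 7 ⇒ odd

triangle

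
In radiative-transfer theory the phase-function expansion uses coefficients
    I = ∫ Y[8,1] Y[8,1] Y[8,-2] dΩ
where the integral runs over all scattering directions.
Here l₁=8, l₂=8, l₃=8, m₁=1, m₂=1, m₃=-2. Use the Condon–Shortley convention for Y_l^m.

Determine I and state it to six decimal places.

Rules hold: Σm=0, L=24 even, 0≤8≤16.
N = 17·17·17 = 4913
Δ = 8!·8!·8!/25! = 1/236637794250
Racah Σ t=0..8: t=0:+1/65548320768000 t=1:−1/128024064000 t=2:+1/2985984000 t=3:−1/373248000 t=4:+1/191102976 t=5:−1/373248000 t=6:+1/2985984000 t=7:−1/128024064000 t=8:+1/65548320768000 = 11/20808990720
⇒ 3j(8 8 8; 0 0 0)² = 490/96577, sgn +1
Racah Σ t=1..7: t=1:−1/292626432000 t=2:+1/5225472000 t=3:−1/597196800 t=4:+1/298598400 t=5:−1/597196800 t=6:+1/5225472000 t=7:−1/292626432000 = 11/29262643200
⇒ 3j(8 8 8; 1 1 -2)² = 504/96577, sgn +1
4πI² = N·(3j₀)²·(3jₘ)² = 4198320/32273761
I = +1·√(0.130085/4π) = 0.10174382

0.101744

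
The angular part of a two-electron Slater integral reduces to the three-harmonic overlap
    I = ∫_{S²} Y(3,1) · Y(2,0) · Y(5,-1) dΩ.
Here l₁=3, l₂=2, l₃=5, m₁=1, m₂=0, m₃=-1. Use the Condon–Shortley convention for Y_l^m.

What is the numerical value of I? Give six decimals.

-0.227318

m-sum 0 ✓  L=10 even ✓  1≤5≤5 ✓
Π(2lᵢ+1) = 7×5×11 = 385
triangle coeff Δ(3,2,5) = 1/2310
Σ_t [0,0]: t=0:+1/144 = 1/144
(3j)²=10/231 [(3 2 5; 0 0 0)], sign=-1
Σ_t [0,0]: t=0:+1/192 = 1/192
(3j)²=3/77 [(3 2 5; 1 0 -1)], sign=+1
⇒ 4πI² = 50/77
I = (-1)√(50/77/(4π)) = -0.22731846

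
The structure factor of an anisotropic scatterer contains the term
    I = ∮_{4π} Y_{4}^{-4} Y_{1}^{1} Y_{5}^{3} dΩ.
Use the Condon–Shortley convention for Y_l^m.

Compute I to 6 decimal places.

-0.049106

m-sum 0 ✓  L=10 even ✓  3≤5≤5 ✓
Π(2lᵢ+1) = 9×3×11 = 297
triangle coeff Δ(4,1,5) = 1/495
Σ_t [0,0]: t=0:+1/576 = 1/576
(3j)²=5/99 [(4 1 5; 0 0 0)], sign=-1
Σ_t [0,0]: t=0:+1/80640 = 1/80640
(3j)²=1/495 [(4 1 5; -4 1 3)], sign=+1
⇒ 4πI² = 1/33
I = (-1)√(1/33/(4π)) = -0.04910640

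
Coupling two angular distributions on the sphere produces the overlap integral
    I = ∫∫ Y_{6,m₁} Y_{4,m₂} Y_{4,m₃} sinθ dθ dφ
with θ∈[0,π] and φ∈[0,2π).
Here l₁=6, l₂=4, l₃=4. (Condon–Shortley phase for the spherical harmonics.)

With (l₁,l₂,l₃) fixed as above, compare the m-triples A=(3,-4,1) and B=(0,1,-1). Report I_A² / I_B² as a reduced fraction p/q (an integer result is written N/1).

480/1

l's match ⇒ only the (l;m) 3-j factors differ between A and B.
A: triangle coeff Δ(6,4,4) = 1/1261260; Σ_t [0,0]: t=0:+1/51840 = 1/51840; (3j)²=8/429 [(6 4 4; 3 -4 1)], sign=-1
B: triangle coeff Δ(6,4,4) = 1/1261260; Σ_t [3,5]: t=3:−1/2592 t=4:+1/2304 t=5:−1/28800 = 7/518400; (3j)²=1/25740 [(6 4 4; 0 1 -1)], sign=-1
I_A²/I_B² = (8/429)/(1/25740) = 480/1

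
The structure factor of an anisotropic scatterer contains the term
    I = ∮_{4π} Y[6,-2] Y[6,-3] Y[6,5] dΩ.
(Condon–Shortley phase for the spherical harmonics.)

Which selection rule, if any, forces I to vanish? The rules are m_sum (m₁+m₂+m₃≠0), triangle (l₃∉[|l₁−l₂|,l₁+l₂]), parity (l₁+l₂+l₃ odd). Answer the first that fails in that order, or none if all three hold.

none

m₁+m₂+m₃ = -2 − 3 + 5 = 0  ✓
triangle: |6−6|=0 ≤ l₃=6 ≤ 6+6=12  ✓
parity: l₁+l₂+l₃ = 18 is even  ✓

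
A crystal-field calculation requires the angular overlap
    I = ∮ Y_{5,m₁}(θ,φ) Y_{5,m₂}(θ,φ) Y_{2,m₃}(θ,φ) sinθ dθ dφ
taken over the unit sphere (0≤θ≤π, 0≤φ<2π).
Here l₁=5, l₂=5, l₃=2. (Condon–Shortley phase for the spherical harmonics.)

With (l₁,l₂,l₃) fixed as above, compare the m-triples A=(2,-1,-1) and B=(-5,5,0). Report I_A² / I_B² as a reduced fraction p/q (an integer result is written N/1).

l's match ⇒ only the (l;m) 3-j factors differ between A and B.
A: triangle coeff Δ(5,5,2) = 1/38610; Σ_t [2,3]: t=2:+1/2880 t=3:−1/1440 = -1/2880; (3j)²=7/715 [(5 5 2; 2 -1 -1)], sign=+1
B: triangle coeff Δ(5,5,2) = 1/38610; Σ_t [8,8]: t=8:+1/161280 = 1/161280; (3j)²=15/286 [(5 5 2; -5 5 0)], sign=+1
I_A²/I_B² = (7/715)/(15/286) = 14/75

14/75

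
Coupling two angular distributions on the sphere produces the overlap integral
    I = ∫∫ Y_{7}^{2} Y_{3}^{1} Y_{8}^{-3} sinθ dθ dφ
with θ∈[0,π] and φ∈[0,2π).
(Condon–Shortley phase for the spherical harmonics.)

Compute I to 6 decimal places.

-0.144372

m-sum 0 ✓  L=18 even ✓  4≤8≤10 ✓
Π(2lᵢ+1) = 15×7×17 = 1785
triangle coeff Δ(7,3,8) = 1/5290740
Σ_t [0,2]: t=0:+1/7257600 t=1:−1/2073600 t=2:+1/7257600 = -1/4838400
(3j)²=252/20995 [(7 3 8; 0 0 0)], sign=-1
Σ_t [0,2]: t=0:+1/29030400 t=1:−1/5806080 t=2:+1/17418240 = -1/12441600
(3j)²=154/12597 [(7 3 8; 2 1 -3)], sign=+1
⇒ 4πI² = 271656/1037153
I = (-1)√(271656/1037153/(4π)) = -0.14437211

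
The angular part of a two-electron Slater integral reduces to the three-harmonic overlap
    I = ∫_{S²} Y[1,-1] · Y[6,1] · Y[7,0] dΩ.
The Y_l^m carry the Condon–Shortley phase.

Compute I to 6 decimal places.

0.160342

Checks pass: Σm=0; 14 even; l₃=7∈[5,7].
(2·1+1)(2·6+1)(2·7+1) = 585
Δ: 0! 2! 12! / 15! → 1/1365
sum: t=0:+1/518400 = 1/518400
3j²(1 6 7; 0 0 0) = Δ·Π!·Σ² = 7/195  (sign -1)
sum: t=0:+1/1209600 = 1/1209600
3j²(1 6 7; -1 1 0) = Δ·Π!·Σ² = 1/65  (sign -1)
combine: 4πI² = 585·7/195·1/65 = 21/65
take √, sign +1: I = 0.16034227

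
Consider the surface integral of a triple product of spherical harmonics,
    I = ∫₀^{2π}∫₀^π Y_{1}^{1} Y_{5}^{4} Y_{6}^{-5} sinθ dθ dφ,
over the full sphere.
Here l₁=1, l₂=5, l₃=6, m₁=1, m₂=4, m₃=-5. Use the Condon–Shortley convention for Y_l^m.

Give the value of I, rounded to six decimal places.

-0.303018

m-sum 0 ✓  L=12 even ✓  4≤6≤6 ✓
Π(2lᵢ+1) = 3×11×13 = 429
triangle coeff Δ(1,5,6) = 1/858
Σ_t [0,0]: t=0:+1/14400 = 1/14400
(3j)²=6/143 [(1 5 6; 0 0 0)], sign=+1
Σ_t [0,0]: t=0:+1/725760 = 1/725760
(3j)²=5/78 [(1 5 6; 1 4 -5)], sign=-1
⇒ 4πI² = 15/13
I = (-1)√(15/13/(4π)) = -0.30301841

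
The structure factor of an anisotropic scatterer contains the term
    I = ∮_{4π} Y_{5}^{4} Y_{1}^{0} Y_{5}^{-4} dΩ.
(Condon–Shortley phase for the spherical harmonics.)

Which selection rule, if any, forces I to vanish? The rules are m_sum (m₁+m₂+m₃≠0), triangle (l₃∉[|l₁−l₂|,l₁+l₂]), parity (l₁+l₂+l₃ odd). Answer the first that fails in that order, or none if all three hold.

m₁+m₂+m₃ = 4 + 0 − 4 = 0  ✓
triangle: |5−1|=4 ≤ l₃=5 ≤ 5+1=6  ✓
parity: l₁+l₂+l₃ = 11 is odd  ✗

parity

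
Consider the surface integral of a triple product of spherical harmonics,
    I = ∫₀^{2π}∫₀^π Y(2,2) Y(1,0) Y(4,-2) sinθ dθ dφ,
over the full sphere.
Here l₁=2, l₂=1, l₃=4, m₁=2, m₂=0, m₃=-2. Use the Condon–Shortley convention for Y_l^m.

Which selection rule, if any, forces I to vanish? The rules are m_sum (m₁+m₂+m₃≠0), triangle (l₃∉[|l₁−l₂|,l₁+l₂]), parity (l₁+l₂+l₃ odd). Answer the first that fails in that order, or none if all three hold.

triangle

m₁+m₂+m₃ = 2 + 0 − 2 = 0  ✓
triangle: |2−1|=1 ≤ l₃=4 ≤ 2+1=3  ✗
parity: l₁+l₂+l₃ = 7 is odd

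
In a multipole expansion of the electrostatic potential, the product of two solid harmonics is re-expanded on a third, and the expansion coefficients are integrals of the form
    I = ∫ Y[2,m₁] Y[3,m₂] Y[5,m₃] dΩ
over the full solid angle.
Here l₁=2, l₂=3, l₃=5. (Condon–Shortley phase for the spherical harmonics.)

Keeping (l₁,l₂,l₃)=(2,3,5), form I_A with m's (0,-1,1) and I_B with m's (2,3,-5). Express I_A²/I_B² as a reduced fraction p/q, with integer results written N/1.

3/7

l's match ⇒ only the (l;m) 3-j factors differ between A and B.
A: triangle coeff Δ(2,3,5) = 1/2310; Σ_t [0,0]: t=0:+1/192 = 1/192; (3j)²=3/77 [(2 3 5; 0 -1 1)], sign=+1
B: triangle coeff Δ(2,3,5) = 1/2310; Σ_t [0,0]: t=0:+1/17280 = 1/17280; (3j)²=1/11 [(2 3 5; 2 3 -5)], sign=+1
I_A²/I_B² = (3/77)/(1/11) = 3/7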